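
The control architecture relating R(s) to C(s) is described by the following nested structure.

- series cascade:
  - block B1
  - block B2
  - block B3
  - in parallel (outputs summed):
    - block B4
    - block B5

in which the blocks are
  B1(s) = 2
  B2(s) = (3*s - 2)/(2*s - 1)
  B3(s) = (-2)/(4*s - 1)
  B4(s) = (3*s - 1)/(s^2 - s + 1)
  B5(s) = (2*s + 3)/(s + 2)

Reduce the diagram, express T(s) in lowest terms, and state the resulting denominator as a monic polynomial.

Step 1: combine B4, B5 in parallel gives (2*s^3 + 4*s^2 + 4*s + 1)/(s^3 + s^2 - s + 2)
Step 2: series reduction of B1, B2, B3, (B4+B5) gives (-24*s^4 - 32*s^3 - 16*s^2 + 20*s + 8)/(8*s^5 + 2*s^4 - 13*s^3 + 23*s^2 - 13*s + 2)
Step 2 gives the fully reduced T(s), with no common factor left to cancel. The denominator's leading coefficient is 8, so divide each of its coefficients by 8 to get the monic form.

Final answer: s^5 + s^4/4 - 13*s^3/8 + 23*s^2/8 - 13*s/8 + 1/4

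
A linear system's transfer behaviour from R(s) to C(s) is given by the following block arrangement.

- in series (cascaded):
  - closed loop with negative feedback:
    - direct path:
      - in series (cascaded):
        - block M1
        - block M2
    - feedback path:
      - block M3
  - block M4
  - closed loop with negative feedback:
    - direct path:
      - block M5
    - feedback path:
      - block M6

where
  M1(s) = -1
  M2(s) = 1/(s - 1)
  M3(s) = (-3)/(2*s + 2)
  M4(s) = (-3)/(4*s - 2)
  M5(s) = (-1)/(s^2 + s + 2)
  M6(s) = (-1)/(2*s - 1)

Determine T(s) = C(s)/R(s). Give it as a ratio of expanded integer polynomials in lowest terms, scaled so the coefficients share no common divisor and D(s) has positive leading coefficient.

Step 1 - multiply M1, M2 (series), giving (-1)/(s - 1)
Step 2 - apply the feedback formula to (M1*M2), M3, giving (-2*s - 2)/(2*s^2 + 1)
Step 3 - feedback reduction of M5, M6, giving (1 - 2*s)/(2*s^3 + s^2 + 3*s - 1)
Step 4 - series reduction of [(M1*M2)/(1+(M1*M2)*M3)], M4, [M5/(1+M5*M6)] - this is the overall T(s), already in the required normalized form

Hence the answer: (-3*s - 3)/(4*s^5 + 2*s^4 + 8*s^3 - s^2 + 3*s - 1)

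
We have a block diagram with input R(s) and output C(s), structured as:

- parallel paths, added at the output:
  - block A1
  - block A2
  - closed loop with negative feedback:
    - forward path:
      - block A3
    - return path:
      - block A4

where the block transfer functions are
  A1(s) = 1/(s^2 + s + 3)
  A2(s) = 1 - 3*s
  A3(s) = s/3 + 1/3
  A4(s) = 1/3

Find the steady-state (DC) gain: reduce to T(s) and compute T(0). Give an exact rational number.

Answer: 49/30

Working:
Step 1 - reduce the feedback loop with forward A3 and return A4 = (3*s + 3)/(s + 10)
Step 2 - reduce the parallel group A1, A2, [A3/(1+A3*A4)] = (-3*s^4 - 29*s^3 - 22*s^2 - 64*s + 49)/(s^3 + 11*s^2 + 13*s + 30)
The step-2 result is T(s). Setting s = 0: T(0) = 49/30.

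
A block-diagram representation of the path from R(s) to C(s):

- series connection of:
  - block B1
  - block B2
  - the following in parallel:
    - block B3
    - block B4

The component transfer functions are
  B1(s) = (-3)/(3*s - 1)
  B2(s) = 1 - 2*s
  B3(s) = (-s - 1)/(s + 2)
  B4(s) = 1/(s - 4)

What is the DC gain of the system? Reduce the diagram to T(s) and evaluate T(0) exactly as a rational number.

Step 1. combine B3, B4 in parallel; result (-s^2 + 4*s + 6)/(s^2 - 2*s - 8)
Step 2. series reduction of B1, B2, (B3+B4); result (-6*s^3 + 27*s^2 + 24*s - 18)/(3*s^3 - 7*s^2 - 22*s + 8)
DC gain: substitute s = 0 into T(s) from step 2: T(0) = -18/8 = -9/4.

Hence the answer: -9/4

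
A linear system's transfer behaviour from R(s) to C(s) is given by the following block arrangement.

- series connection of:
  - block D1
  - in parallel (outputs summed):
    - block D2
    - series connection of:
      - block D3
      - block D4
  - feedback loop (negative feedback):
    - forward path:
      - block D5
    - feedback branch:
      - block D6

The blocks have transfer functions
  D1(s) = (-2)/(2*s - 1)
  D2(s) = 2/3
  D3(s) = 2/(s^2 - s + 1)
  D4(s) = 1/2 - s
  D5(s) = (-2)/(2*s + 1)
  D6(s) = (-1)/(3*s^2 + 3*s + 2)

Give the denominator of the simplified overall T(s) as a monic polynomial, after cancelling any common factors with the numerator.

Answer: s^6 + 5*s^4/12 + 2*s^3/3 + 5*s/12 - 1/3

Working:
Step 1: cascade D3, D4: (1 - 2*s)/(s^2 - s + 1)
Step 2: combine D2, (D3*D4) in parallel: (2*s^2 - 8*s + 5)/(3*s^2 - 3*s + 3)
Step 3: close the feedback loop around D5, D6: (-6*s^2 - 6*s - 4)/(6*s^3 + 9*s^2 + 7*s + 4)
Step 4: series reduction of D1, (D2+(D3*D4)), [D5/(1+D5*D6)]: (24*s^4 - 72*s^3 - 20*s^2 - 4*s + 40)/(36*s^6 + 15*s^4 + 24*s^3 + 15*s - 12)
That last expression is T(s), already simplified. Scaling its denominator by 1/36 (the reciprocal of the leading coefficient) yields the monic denominator.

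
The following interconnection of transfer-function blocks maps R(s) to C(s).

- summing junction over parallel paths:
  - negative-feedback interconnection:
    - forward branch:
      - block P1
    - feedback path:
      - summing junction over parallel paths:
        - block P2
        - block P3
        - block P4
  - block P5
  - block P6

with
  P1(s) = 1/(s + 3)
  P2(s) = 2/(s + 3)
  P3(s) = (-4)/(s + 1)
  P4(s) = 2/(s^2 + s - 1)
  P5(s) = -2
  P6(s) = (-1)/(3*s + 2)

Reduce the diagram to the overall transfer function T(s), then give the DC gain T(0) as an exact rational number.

The answer is -41/14.

Reasoning:
(1) combine P2, P3, P4 in parallel -> (-2*s^3 - 10*s^2 + 16)/(s^4 + 5*s^3 + 6*s^2 - s - 3)
(2) feedback reduction of P1, (P2+P3+P4) -> (s^4 + 5*s^3 + 6*s^2 - s - 3)/(s^5 + 8*s^4 + 19*s^3 + 7*s^2 - 6*s + 7)
(3) add [P1/(1+P1*(P2+P3+P4))], P5, P6 (parallel) -> (-6*s^6 - 50*s^5 - 137*s^4 - 109*s^3 + 10*s^2 - 23*s - 41)/(3*s^6 + 26*s^5 + 73*s^4 + 59*s^3 - 4*s^2 + 9*s + 14)
Step 3 gives the overall T(s). Then T(0) = -41/14.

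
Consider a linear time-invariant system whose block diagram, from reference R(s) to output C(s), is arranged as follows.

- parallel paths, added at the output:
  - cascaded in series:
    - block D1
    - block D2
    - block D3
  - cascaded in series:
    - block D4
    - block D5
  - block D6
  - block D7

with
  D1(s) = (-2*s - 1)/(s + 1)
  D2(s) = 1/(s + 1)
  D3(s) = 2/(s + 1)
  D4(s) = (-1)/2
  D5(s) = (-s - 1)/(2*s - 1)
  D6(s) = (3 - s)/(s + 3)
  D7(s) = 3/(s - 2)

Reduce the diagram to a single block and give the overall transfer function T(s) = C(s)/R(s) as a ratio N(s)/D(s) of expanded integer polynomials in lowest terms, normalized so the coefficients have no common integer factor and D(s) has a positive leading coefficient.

1. reduce the series chain D1, D2, D3, giving (-4*s - 2)/(s^3 + 3*s^2 + 3*s + 1)
2. reduce the series chain D4, D5, giving (s + 1)/(4*s - 2)
3. combine (D1*D2*D3), (D4*D5), D6, D7 in parallel, giving the overall T(s)

Answer: (-3*s^6 + 27*s^5 + 74*s^4 + 50*s^3 + 73*s^2 - 41*s - 36)/(4*s^6 + 14*s^5 - 8*s^4 - 56*s^3 - 40*s^2 + 10*s + 12)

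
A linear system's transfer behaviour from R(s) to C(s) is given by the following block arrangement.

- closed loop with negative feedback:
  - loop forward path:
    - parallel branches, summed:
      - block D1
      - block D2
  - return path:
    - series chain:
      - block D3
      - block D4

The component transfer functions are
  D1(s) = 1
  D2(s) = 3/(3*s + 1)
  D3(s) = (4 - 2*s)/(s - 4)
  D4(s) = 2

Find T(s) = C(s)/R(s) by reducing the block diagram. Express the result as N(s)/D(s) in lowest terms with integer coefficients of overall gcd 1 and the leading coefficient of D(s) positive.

1. reduce the parallel group D1, D2 gives (3*s + 4)/(3*s + 1)
2. reduce the series chain D3, D4 gives (8 - 4*s)/(s - 4)
3. apply the feedback formula to (D1+D2), (D3*D4) - this is the overall T(s), already in the required normalized form

Therefore the answer is (-3*s^2 + 8*s + 16)/(9*s^2 + 3*s - 28).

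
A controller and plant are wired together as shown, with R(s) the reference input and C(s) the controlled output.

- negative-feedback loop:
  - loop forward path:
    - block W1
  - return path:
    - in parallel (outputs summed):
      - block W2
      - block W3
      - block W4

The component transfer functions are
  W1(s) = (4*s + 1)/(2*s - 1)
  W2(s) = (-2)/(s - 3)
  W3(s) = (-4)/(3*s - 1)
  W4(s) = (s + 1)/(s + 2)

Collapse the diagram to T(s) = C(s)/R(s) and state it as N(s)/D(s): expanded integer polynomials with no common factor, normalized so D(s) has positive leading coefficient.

(1) add W2, W3, W4 (parallel), giving (3*s^3 - 17*s^2 - 13*s + 31)/(3*s^3 - 4*s^2 - 17*s + 6)
(2) collapse the loop (W1 forward, (W2+W3+W4) return): this yields T(s), and no further normalization is needed

Therefore the answer is (12*s^4 - 13*s^3 - 72*s^2 + 7*s + 6)/(18*s^4 - 76*s^3 - 99*s^2 + 140*s + 25).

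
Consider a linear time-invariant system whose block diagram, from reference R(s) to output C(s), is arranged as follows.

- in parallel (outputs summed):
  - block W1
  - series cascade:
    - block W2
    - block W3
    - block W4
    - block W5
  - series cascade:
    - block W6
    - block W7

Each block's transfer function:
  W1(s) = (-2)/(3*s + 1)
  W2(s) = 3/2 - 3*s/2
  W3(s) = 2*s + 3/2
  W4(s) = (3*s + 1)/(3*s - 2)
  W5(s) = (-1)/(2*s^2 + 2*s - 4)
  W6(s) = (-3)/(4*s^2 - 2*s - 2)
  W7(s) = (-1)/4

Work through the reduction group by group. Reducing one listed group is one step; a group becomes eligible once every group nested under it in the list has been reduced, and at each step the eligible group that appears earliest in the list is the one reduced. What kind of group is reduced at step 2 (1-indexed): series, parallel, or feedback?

The answer is series.

Reasoning:
[1] multiply W2, W3, W4, W5 (series)
[2] series reduction of W6, W7
[3] sum the parallel branches W1, (W2*W3*W4*W5), (W6*W7)
The group at step 2 is a series group.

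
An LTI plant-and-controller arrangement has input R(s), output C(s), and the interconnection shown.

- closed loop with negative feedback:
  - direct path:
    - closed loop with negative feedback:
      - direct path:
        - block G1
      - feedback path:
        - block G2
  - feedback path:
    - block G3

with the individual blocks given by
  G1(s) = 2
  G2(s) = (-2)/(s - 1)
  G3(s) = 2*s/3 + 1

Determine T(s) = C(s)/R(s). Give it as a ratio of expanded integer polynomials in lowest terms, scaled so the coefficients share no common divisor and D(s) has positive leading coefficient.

[1] close the feedback loop around G1, G2; result (2*s - 2)/(s - 5)
[2] feedback reduction of [G1/(1+G1*G2)], G3: this yields T(s), and no further normalization is needed

Answer: (6*s - 6)/(4*s^2 + 5*s - 21)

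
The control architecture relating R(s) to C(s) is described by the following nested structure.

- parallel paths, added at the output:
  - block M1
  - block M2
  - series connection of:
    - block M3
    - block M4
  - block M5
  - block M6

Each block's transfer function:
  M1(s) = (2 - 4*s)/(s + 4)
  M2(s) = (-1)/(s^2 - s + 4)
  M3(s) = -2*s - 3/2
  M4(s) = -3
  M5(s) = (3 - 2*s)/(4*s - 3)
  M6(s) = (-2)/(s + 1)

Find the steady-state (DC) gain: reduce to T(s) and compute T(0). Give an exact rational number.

First reduce the diagram to T(s).

Step 1. combine M3, M4 in series = 6*s + 9/2
Step 2. add M1, M2, (M3*M4), M5, M6 (parallel) = (48*s^6 + 156*s^5 + 131*s^4 + 520*s^3 + 635*s^2 - 534*s - 168)/(8*s^5 + 26*s^4 + 110*s^2 + 32*s - 96)
The step-2 result is T(s). Setting s = 0: T(0) = -168/(-96) = 7/4.

Answer: 7/4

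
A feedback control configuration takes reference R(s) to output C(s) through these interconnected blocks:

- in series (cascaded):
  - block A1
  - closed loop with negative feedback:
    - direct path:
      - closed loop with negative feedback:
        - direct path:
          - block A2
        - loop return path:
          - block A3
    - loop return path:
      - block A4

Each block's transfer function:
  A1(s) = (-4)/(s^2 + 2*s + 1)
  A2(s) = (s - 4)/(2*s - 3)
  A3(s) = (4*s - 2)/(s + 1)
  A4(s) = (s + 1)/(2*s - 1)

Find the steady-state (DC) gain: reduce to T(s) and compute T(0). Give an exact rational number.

The answer is 16/9.

Reasoning:
1. apply the feedback formula to A2, A3: (s^2 - 3*s - 4)/(6*s^2 - 19*s + 5)
2. close the feedback loop around [A2/(1+A2*A3)], A4: (2*s^3 - 7*s^2 - 5*s + 4)/(13*s^3 - 46*s^2 + 22*s - 9)
3. multiply A1, [[A2/(1+A2*A3)]/(1+[A2/(1+A2*A3)]*A4)] (series): (-8*s^2 + 36*s - 16)/(13*s^4 - 33*s^3 - 24*s^2 + 13*s - 9)
That last expression is T(s); at s = 0 only the constant terms survive, so T(0) = -16/(-9) = 16/9.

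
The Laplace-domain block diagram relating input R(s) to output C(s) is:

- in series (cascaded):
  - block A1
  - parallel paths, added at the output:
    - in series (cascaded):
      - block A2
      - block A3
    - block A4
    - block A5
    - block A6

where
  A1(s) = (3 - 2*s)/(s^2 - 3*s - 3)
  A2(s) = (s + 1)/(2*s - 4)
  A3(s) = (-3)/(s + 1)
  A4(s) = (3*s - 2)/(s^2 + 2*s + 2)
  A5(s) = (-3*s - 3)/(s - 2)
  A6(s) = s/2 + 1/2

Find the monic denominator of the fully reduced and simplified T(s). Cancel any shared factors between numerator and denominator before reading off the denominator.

Answer: s^5 - 3*s^4 - 5*s^3 + 2*s^2 + 18*s + 12

Working:
Step 1. combine A2, A3 in series -> (-3)/(2*s - 4)
Step 2. parallel reduction of (A2*A3), A4, A5, A6 -> (s^4 - 5*s^3 - 17*s^2 - 52*s - 14)/(2*s^3 - 4*s - 8)
Step 3. series reduction of A1, ((A2*A3)+A4+A5+A6) -> (-2*s^5 + 13*s^4 + 19*s^3 + 53*s^2 - 128*s - 42)/(2*s^5 - 6*s^4 - 10*s^3 + 4*s^2 + 36*s + 24)
That last expression is T(s), already simplified. Scaling its denominator by 1/2 (the reciprocal of the leading coefficient) yields the monic denominator.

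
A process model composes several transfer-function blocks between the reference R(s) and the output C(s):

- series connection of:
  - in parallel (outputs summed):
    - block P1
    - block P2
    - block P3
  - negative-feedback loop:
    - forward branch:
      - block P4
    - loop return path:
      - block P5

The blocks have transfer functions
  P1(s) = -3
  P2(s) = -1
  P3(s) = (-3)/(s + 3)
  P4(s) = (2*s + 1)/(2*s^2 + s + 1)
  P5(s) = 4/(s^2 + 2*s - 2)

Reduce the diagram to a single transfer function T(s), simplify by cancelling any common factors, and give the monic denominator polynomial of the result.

Step 1. sum the parallel branches P1, P2, P3: (-4*s - 15)/(s + 3)
Step 2. apply the feedback formula to P4, P5: (2*s^3 + 5*s^2 - 2*s - 2)/(2*s^4 + 5*s^3 - s^2 + 8*s + 2)
Step 3. series reduction of (P1+P2+P3), [P4/(1+P4*P5)]: (-8*s^4 - 50*s^3 - 67*s^2 + 38*s + 30)/(2*s^5 + 11*s^4 + 14*s^3 + 5*s^2 + 26*s + 6)
Step 3 gives the fully reduced T(s), with no common factor left to cancel. The denominator's leading coefficient is 2, so divide each of its coefficients by 2 to get the monic form.

Final answer: s^5 + 11*s^4/2 + 7*s^3 + 5*s^2/2 + 13*s + 3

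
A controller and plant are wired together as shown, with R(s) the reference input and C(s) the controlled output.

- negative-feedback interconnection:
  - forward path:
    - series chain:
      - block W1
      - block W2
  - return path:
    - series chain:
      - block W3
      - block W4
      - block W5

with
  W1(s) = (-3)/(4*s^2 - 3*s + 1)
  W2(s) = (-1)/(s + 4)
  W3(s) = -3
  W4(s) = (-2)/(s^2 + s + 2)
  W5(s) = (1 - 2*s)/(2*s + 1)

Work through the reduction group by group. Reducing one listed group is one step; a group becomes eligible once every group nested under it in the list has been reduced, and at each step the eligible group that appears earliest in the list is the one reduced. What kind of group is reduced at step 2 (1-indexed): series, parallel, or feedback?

(1) reduce the series chain W1, W2
(2) cascade W3, W4, W5
(3) feedback reduction of (W1*W2), (W3*W4*W5)
At step 2 the group reduced is series.

Answer: series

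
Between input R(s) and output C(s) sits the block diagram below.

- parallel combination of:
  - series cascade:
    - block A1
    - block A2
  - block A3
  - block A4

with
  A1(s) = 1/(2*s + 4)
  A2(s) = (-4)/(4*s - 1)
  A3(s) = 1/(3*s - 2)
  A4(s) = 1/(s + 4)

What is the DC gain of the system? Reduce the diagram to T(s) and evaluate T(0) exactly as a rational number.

Answer: 3/4

Working:
[1] cascade A1, A2, giving (-2)/(4*s^2 + 7*s - 2)
[2] reduce the parallel group (A1*A2), A3, A4, giving (16*s^3 + 30*s^2 - 14*s + 12)/(12*s^4 + 61*s^3 + 32*s^2 - 76*s + 16)
That last expression is T(s); at s = 0 only the constant terms survive, so T(0) = 12/16 = 3/4.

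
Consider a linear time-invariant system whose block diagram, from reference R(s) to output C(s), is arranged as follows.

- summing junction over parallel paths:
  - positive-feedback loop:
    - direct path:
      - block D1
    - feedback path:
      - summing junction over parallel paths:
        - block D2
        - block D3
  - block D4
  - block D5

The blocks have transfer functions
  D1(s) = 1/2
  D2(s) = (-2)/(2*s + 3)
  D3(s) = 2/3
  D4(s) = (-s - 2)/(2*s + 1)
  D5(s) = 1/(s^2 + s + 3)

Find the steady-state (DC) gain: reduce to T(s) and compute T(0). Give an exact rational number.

First reduce the diagram to T(s).

[1] sum the parallel branches D2, D3 gives (4*s)/(6*s + 9)
[2] collapse the loop (D1 forward, (D2+D3) return) gives (6*s + 9)/(8*s + 18)
[3] parallel reduction of [D1/(1-D1*(D2+D3))], D4, D5 gives (4*s^4 - 6*s^3 - 9*s^2 - 13*s - 63)/(16*s^4 + 60*s^3 + 110*s^2 + 150*s + 54)
Evaluating the step-3 result (the overall T(s)) at s = 0 gives T(0) = -63/54 = -7/6.

Answer: -7/6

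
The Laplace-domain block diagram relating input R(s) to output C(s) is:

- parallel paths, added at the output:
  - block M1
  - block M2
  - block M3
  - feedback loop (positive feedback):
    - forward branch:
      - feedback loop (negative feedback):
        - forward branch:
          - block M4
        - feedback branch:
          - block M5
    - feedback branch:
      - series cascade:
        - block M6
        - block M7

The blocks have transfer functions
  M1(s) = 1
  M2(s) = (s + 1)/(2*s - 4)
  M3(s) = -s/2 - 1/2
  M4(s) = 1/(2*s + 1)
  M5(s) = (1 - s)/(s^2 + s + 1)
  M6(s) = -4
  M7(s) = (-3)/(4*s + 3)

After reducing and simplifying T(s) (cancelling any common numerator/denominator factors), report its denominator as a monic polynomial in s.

Reducing step by step:

[1] apply the feedback formula to M4, M5; result (s^2 + s + 1)/(2*s^3 + 3*s^2 + 2*s + 2)
[2] multiply M6, M7 (series); result 12/(4*s + 3)
[3] reduce the feedback loop with forward [M4/(1+M4*M5)] and return (M6*M7); result (4*s^3 + 7*s^2 + 7*s + 3)/(8*s^4 + 18*s^3 + 5*s^2 + 2*s - 6)
[4] add M1, M2, M3, [[M4/(1+M4*M5)]/(1-[M4/(1+M4*M5)]*(M6*M7))] (parallel); result (-8*s^6 + 14*s^5 + 67*s^4 - 2*s^3 - 5*s^2 - 48*s - 6)/(16*s^5 + 4*s^4 - 62*s^3 - 16*s^2 - 20*s + 24)
The result of step 4 is T(s) in lowest terms. Its denominator has leading coefficient 16; dividing the denominator through by 16 makes it monic.

Answer: s^5 + s^4/4 - 31*s^3/8 - s^2 - 5*s/4 + 3/2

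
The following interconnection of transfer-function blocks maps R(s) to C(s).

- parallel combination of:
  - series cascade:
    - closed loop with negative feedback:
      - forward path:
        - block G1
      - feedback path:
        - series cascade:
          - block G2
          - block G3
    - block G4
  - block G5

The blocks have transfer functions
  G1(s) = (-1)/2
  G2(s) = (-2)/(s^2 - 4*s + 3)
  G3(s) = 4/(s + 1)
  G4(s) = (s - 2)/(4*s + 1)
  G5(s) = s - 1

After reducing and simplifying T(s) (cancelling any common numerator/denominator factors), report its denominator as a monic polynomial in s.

[1] reduce the series chain G2, G3 = (-8)/(s^3 - 3*s^2 - s + 3)
[2] close the feedback loop around G1, (G2*G3) = (-s^3 + 3*s^2 + s - 3)/(2*s^3 - 6*s^2 - 2*s + 14)
[3] multiply [G1/(1+G1*(G2*G3))], G4 (series) = (-s^4 + 5*s^3 - 5*s^2 - 5*s + 6)/(8*s^4 - 22*s^3 - 14*s^2 + 54*s + 14)
[4] sum the parallel branches ([G1/(1+G1*(G2*G3))]*G4), G5 = (8*s^5 - 31*s^4 + 13*s^3 + 63*s^2 - 45*s - 8)/(8*s^4 - 22*s^3 - 14*s^2 + 54*s + 14)
T(s) is the step-4 result (common factors already cancelled). Leading coefficient of the denominator: 8. Divide through by 8 for the monic polynomial.

Answer: s^4 - 11*s^3/4 - 7*s^2/4 + 27*s/4 + 7/4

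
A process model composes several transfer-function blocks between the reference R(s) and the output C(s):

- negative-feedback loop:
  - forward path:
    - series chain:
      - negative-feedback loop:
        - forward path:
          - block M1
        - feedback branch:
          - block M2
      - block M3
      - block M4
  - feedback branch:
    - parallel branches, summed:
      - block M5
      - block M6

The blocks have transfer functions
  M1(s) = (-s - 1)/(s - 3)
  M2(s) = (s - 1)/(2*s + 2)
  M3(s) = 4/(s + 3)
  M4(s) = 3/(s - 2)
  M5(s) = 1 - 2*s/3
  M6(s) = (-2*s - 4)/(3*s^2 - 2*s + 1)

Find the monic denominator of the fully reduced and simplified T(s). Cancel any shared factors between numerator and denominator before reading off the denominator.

Answer: s^5 + 34*s^4/3 - 80*s^3/3 + 116*s^2/3 + 113*s/3 + 34

Working:
[1] close the feedback loop around M1, M2 = (-2*s - 2)/(s - 5)
[2] cascade [M1/(1+M1*M2)], M3, M4 = (-24*s - 24)/(s^3 - 4*s^2 - 11*s + 30)
[3] parallel reduction of M5, M6 = (-6*s^3 + 13*s^2 - 14*s - 9)/(9*s^2 - 6*s + 3)
[4] collapse the loop (([M1/(1+M1*M2)]*M3*M4) forward, (M5+M6) return) = (-72*s^3 - 24*s^2 + 24*s - 24)/(3*s^5 + 34*s^4 - 80*s^3 + 116*s^2 + 113*s + 102)
That last expression is T(s), already simplified. Scaling its denominator by 1/3 (the reciprocal of the leading coefficient) yields the monic denominator.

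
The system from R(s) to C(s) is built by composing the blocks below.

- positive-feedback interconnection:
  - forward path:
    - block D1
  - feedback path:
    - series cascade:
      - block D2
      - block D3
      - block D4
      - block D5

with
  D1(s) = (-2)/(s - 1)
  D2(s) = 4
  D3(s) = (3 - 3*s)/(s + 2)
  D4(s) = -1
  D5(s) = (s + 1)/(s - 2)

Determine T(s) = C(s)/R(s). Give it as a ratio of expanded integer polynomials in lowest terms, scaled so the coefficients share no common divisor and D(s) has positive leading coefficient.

First reduce the diagram to T(s).

(1) multiply D2, D3, D4, D5 (series), giving (12*s^2 - 12)/(s^2 - 4)
(2) apply the feedback formula to D1, (D2*D3*D4*D5) - this is the overall T(s), already in the required normalized form

Answer: (8 - 2*s^2)/(s^3 + 23*s^2 - 4*s - 20)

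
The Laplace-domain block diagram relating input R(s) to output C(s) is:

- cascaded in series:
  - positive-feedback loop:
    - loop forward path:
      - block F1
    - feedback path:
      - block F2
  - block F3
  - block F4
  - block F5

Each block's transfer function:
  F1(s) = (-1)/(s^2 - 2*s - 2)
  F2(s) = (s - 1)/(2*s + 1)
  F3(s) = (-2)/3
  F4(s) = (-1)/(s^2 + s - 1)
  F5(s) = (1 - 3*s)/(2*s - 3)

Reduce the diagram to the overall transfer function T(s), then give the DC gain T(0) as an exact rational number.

Answer: 2/27

Working:
Step 1: apply the feedback formula to F1, F2; result (-2*s - 1)/(2*s^3 - 3*s^2 - 5*s - 3)
Step 2: multiply [F1/(1-F1*F2)], F3, F4, F5 (series); result (12*s^2 + 2*s - 2)/(12*s^6 - 24*s^5 - 51*s^4 + 60*s^3 + 57*s^2 - 27)
DC gain: substitute s = 0 into T(s) from step 2: T(0) = -2/(-27) = 2/27.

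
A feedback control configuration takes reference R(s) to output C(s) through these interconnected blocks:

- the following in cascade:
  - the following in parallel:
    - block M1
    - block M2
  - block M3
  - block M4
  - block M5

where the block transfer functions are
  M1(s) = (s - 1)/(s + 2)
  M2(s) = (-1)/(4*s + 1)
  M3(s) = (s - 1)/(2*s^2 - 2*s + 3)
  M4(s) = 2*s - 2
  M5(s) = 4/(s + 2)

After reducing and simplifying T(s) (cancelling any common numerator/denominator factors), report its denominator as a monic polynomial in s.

Answer: s^5 + 13*s^4/4 + 9*s^3/4 + 19*s^2/8 + 13*s/2 + 3/2

Working:
Step 1 - combine M1, M2 in parallel, giving (4*s^2 - 4*s - 3)/(4*s^2 + 9*s + 2)
Step 2 - series reduction of (M1+M2), M3, M4, M5, giving (32*s^4 - 96*s^3 + 72*s^2 + 16*s - 24)/(8*s^5 + 26*s^4 + 18*s^3 + 19*s^2 + 52*s + 12)
The result of step 2 is T(s) in lowest terms. Its denominator has leading coefficient 8; dividing the denominator through by 8 makes it monic.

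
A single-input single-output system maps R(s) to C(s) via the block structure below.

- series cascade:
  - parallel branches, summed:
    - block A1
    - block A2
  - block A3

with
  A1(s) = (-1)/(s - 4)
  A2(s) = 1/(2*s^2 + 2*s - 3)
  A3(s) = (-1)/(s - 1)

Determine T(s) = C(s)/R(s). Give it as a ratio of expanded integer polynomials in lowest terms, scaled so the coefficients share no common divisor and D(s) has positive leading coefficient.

First reduce the diagram to T(s).

Step 1 - parallel reduction of A1, A2 -> (-2*s^2 - s - 1)/(2*s^3 - 6*s^2 - 11*s + 12)
Step 2 - reduce the series chain (A1+A2), A3: this yields T(s), and no further normalization is needed

Answer: (2*s^2 + s + 1)/(2*s^4 - 8*s^3 - 5*s^2 + 23*s - 12)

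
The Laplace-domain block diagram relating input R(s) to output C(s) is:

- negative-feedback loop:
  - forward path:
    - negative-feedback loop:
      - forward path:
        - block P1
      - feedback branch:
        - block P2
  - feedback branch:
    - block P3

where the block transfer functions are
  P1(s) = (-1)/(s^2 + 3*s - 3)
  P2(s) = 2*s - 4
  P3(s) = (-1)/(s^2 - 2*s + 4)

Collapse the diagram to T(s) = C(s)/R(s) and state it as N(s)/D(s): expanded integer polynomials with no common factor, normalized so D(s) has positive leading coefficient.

Step 1. feedback reduction of P1, P2: (-1)/(s^2 + s + 1)
Step 2. feedback reduction of [P1/(1+P1*P2)], P3: this yields T(s), and no further normalization is needed

Therefore the answer is (-s^2 + 2*s - 4)/(s^4 - s^3 + 3*s^2 + 2*s + 5).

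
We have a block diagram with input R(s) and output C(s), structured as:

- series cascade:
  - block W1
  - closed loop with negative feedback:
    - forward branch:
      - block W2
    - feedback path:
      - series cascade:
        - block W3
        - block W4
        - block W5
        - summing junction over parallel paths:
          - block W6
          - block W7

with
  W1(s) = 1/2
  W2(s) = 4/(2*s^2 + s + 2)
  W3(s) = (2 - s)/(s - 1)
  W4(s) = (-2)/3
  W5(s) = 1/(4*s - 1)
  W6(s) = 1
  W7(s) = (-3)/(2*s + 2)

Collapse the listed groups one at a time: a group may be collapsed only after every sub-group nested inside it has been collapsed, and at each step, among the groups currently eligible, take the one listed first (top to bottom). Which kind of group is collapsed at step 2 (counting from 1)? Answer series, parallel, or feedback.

Reducing step by step:

Step 1: sum the parallel branches W6, W7
Step 2: reduce the series chain W3, W4, W5, (W6+W7)
Step 3: close the feedback loop around W2, (W3*W4*W5*(W6+W7))
Step 4: reduce the series chain W1, [W2/(1+W2*(W3*W4*W5*(W6+W7)))]
At step 2 the group reduced is series.

Answer: series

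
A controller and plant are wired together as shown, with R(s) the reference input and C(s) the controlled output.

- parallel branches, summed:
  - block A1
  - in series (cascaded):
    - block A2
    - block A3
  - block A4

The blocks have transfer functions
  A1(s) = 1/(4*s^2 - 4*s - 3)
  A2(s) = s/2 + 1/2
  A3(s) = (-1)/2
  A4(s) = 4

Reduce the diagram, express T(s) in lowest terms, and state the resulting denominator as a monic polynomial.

Answer: s^2 - s - 3/4

Working:
Step 1: series reduction of A2, A3 -> -s/4 - 1/4
Step 2: parallel reduction of A1, (A2*A3), A4 -> (-4*s^3 + 64*s^2 - 57*s - 41)/(16*s^2 - 16*s - 12)
That last expression is T(s), already simplified. Scaling its denominator by 1/16 (the reciprocal of the leading coefficient) yields the monic denominator.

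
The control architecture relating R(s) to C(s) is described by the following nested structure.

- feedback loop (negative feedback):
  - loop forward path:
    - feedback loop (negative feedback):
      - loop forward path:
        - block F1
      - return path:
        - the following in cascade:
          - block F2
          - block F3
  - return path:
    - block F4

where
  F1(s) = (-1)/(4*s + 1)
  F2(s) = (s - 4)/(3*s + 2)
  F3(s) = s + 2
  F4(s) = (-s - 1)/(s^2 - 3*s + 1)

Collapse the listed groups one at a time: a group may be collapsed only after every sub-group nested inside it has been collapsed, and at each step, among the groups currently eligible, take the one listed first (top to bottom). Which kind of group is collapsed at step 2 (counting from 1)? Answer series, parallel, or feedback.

Step 1: cascade F2, F3
Step 2: close the feedback loop around F1, (F2*F3)
Step 3: apply the feedback formula to [F1/(1+F1*(F2*F3))], F4
The group at step 2 is a feedback group.

Therefore the answer is feedback.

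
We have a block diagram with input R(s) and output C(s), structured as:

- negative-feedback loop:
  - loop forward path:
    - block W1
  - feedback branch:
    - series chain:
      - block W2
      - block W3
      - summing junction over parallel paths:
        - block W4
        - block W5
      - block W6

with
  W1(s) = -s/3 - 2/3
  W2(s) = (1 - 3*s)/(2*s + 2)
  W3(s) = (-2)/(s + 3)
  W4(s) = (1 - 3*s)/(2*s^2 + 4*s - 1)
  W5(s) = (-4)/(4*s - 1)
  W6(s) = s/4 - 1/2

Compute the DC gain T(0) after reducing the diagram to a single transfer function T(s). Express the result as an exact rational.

Reducing step by step:

Step 1: combine W4, W5 in parallel -> (-20*s^2 - 9*s + 3)/(8*s^3 + 14*s^2 - 8*s + 1)
Step 2: reduce the series chain W2, W3, (W4+W5), W6 -> (-60*s^4 + 113*s^3 + 32*s^2 - 39*s + 6)/(32*s^5 + 184*s^4 + 288*s^3 + 44*s^2 - 80*s + 12)
Step 3: feedback reduction of W1, (W2*W3*(W4+W5)*W6) -> (-32*s^6 - 248*s^5 - 656*s^4 - 620*s^3 - 8*s^2 + 148*s - 24)/(156*s^5 + 559*s^4 + 606*s^3 + 107*s^2 - 168*s + 24)
Evaluating the step-3 result (the overall T(s)) at s = 0 gives T(0) = -24/24 = -1.

Answer: -1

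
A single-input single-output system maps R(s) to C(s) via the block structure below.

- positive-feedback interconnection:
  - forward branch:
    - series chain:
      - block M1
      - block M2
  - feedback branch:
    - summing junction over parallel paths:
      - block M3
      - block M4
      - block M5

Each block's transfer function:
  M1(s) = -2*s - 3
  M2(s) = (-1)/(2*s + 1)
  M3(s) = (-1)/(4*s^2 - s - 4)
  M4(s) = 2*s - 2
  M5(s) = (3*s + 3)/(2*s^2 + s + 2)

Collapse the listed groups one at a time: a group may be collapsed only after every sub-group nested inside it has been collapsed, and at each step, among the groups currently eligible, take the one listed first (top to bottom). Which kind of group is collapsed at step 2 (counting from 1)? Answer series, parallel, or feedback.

Answer: parallel

Working:
1. reduce the series chain M1, M2
2. parallel reduction of M3, M4, M5
3. close the feedback loop around (M1*M2), (M3+M4+M5)
The group at step 2 is a parallel group.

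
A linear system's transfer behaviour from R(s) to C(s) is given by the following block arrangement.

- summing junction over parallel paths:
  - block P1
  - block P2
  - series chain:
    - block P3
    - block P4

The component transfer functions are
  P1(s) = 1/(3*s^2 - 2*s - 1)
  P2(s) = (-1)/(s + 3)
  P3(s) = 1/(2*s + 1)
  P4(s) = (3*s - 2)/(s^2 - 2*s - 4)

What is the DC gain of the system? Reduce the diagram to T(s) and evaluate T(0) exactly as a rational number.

First reduce the diagram to T(s).

1. combine P3, P4 in series -> (3*s - 2)/(2*s^3 - 3*s^2 - 10*s - 4)
2. parallel reduction of P1, P2, (P3*P4) -> (-6*s^5 + 24*s^4 + 44*s^3 - 65*s^2 - 47*s - 10)/(6*s^6 + 5*s^5 - 65*s^4 - 67*s^3 + 51*s^2 + 58*s + 12)
Step 2 gives the overall T(s). Then T(0) = -10/12 = -5/6.

Answer: -5/6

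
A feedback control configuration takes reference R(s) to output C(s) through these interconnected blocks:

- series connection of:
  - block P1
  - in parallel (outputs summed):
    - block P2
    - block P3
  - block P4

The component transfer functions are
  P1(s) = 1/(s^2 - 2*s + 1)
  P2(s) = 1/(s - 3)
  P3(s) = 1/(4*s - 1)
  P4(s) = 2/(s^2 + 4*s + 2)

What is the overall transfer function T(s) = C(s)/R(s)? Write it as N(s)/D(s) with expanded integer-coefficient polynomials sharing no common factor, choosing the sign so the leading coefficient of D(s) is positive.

Step 1: add P2, P3 (parallel) -> (5*s - 4)/(4*s^2 - 13*s + 3)
Step 2: series reduction of P1, (P2+P3), P4, which is the overall transfer function T(s) = C(s)/R(s) in lowest terms

Hence the answer: (10*s - 8)/(4*s^6 - 5*s^5 - 43*s^4 + 71*s^3 - 7*s^2 - 26*s + 6)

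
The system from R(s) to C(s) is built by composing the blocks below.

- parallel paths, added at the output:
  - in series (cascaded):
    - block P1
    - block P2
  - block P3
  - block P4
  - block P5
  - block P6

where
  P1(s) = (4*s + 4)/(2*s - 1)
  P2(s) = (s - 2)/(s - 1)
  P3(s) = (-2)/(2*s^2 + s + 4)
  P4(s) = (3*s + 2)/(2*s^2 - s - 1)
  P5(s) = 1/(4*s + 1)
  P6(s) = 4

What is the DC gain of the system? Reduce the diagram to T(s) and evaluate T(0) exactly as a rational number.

(1) series reduction of P1, P2: (4*s^2 - 4*s - 8)/(2*s^2 - 3*s + 1)
(2) combine (P1*P2), P3, P4, P5, P6 in parallel: (192*s^6 + 40*s^5 + 104*s^4 - 294*s^3 - 482*s^2 - 203*s - 22)/(32*s^6 - 8*s^5 + 36*s^4 - 50*s^3 - 27*s^2 + 13*s + 4)
That last expression is T(s); at s = 0 only the constant terms survive, so T(0) = -22/4 = -11/2.

Hence the answer: -11/2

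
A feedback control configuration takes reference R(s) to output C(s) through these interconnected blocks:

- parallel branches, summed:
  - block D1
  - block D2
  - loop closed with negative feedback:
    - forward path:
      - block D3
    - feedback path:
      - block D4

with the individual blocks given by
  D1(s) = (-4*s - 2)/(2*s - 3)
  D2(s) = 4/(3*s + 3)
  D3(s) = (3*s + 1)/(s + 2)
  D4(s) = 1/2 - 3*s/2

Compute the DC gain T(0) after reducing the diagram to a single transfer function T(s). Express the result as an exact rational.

Reducing step by step:

Step 1. feedback reduction of D3, D4 gives (-6*s - 2)/(9*s^2 - 2*s - 5)
Step 2. parallel reduction of D1, D2, [D3/(1+D3*D4)] gives (-108*s^4 - 102*s^3 - 76*s^2 + 146*s + 108)/(54*s^4 - 39*s^3 - 105*s^2 + 33*s + 45)
Evaluating the step-2 result (the overall T(s)) at s = 0 gives T(0) = 108/45 = 12/5.

Answer: 12/5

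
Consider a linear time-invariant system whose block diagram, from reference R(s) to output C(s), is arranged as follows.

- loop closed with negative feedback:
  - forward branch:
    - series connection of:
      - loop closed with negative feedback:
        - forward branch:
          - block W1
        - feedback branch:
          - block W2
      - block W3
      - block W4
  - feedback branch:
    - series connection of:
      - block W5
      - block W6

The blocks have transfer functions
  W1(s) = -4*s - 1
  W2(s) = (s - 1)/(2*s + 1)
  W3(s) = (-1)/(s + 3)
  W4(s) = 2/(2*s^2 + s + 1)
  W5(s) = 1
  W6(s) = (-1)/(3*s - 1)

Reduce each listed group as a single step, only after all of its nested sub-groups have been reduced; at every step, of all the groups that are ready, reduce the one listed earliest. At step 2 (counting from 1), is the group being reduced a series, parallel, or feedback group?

Reducing step by step:

[1] feedback reduction of W1, W2
[2] combine [W1/(1+W1*W2)], W3, W4 in series
[3] combine W5, W6 in series
[4] close the feedback loop around ([W1/(1+W1*W2)]*W3*W4), (W5*W6)
Step 2 collapses a series group.

Answer: series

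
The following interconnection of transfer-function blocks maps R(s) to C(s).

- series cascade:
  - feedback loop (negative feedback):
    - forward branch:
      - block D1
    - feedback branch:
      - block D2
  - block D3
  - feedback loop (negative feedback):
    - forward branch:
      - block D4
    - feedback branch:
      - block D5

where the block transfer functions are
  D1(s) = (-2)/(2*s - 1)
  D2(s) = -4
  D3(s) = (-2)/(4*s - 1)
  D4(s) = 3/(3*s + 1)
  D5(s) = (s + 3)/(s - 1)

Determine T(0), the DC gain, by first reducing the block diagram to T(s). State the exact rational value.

First reduce the diagram to T(s).

(1) reduce the feedback loop with forward D1 and return D2, giving (-2)/(2*s + 7)
(2) apply the feedback formula to D4, D5, giving (3*s - 3)/(3*s^2 + s + 8)
(3) series reduction of [D1/(1+D1*D2)], D3, [D4/(1+D4*D5)], giving (12*s - 12)/(24*s^4 + 86*s^3 + 69*s^2 + 201*s - 56)
Evaluating the step-3 result (the overall T(s)) at s = 0 gives T(0) = -12/(-56) = 3/14.

Answer: 3/14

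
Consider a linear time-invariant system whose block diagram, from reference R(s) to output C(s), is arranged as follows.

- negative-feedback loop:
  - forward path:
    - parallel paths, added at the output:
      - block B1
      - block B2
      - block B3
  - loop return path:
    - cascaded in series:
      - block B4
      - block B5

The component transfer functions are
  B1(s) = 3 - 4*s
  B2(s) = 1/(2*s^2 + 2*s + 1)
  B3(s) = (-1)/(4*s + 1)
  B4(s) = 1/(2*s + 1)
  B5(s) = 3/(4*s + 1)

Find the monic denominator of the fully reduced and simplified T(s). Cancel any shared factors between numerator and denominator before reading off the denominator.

First reduce the diagram to T(s).

Step 1. parallel reduction of B1, B2, B3: (-32*s^4 - 16*s^3 + 4*s^2 + 16*s + 3)/(8*s^3 + 10*s^2 + 6*s + 1)
Step 2. multiply B4, B5 (series): 3/(8*s^2 + 6*s + 1)
Step 3. apply the feedback formula to (B1+B2+B3), (B4*B5): (-256*s^6 - 320*s^5 - 96*s^4 + 136*s^3 + 124*s^2 + 34*s + 3)/(64*s^5 + 32*s^4 + 68*s^3 + 66*s^2 + 60*s + 10)
Step 3 gives the fully reduced T(s), with no common factor left to cancel. The denominator's leading coefficient is 64, so divide each of its coefficients by 64 to get the monic form.

Answer: s^5 + s^4/2 + 17*s^3/16 + 33*s^2/32 + 15*s/16 + 5/32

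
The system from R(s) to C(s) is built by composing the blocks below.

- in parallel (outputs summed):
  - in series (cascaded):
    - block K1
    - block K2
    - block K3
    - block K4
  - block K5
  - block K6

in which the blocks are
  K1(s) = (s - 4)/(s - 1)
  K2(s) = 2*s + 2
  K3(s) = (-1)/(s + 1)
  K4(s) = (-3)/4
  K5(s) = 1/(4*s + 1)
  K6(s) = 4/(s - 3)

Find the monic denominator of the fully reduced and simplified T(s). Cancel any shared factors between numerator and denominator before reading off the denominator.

First reduce the diagram to T(s).

Step 1: series reduction of K1, K2, K3, K4 -> (3*s - 12)/(2*s - 2)
Step 2: combine (K1*K2*K3*K4), K5, K6 in parallel -> (12*s^3 - 47*s^2 + 91*s + 34)/(8*s^3 - 30*s^2 + 16*s + 6)
No further cancellation is possible in the step-2 result, so that is T(s). Its denominator becomes monic after dividing by the leading coefficient 8.

Answer: s^3 - 15*s^2/4 + 2*s + 3/4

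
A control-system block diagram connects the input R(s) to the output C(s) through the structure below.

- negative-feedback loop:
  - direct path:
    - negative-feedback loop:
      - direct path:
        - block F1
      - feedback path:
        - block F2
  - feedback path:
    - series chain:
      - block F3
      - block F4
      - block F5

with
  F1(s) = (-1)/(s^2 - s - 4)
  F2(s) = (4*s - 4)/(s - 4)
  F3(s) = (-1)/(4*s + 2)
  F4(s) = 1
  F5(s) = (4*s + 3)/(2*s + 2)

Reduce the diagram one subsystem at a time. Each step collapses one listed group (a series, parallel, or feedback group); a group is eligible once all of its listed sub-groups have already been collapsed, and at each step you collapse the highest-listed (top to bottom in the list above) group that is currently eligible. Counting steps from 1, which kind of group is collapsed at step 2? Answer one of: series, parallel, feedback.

Reducing step by step:

Step 1. reduce the feedback loop with forward F1 and return F2
Step 2. multiply F3, F4, F5 (series)
Step 3. collapse the loop ([F1/(1+F1*F2)] forward, (F3*F4*F5) return)
So the answer for step 2 is series.

Answer: series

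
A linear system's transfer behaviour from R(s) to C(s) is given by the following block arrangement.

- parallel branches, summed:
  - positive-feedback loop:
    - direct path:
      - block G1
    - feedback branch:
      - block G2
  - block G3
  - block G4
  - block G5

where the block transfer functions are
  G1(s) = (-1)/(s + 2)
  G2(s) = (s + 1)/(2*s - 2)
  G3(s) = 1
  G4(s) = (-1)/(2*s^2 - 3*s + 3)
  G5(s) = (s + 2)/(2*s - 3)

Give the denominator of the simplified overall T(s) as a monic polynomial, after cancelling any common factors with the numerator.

(1) apply the feedback formula to G1, G2 gives (2 - 2*s)/(2*s^2 + 3*s - 3)
(2) parallel reduction of [G1/(1-G1*G2)], G3, G4, G5 gives (12*s^5 - 12*s^4 + s^3 + 9*s^2 + 18*s - 18)/(8*s^5 - 12*s^4 - 18*s^3 + 63*s^2 - 72*s + 27)
That last expression is T(s), already simplified. Scaling its denominator by 1/8 (the reciprocal of the leading coefficient) yields the monic denominator.

Hence the answer: s^5 - 3*s^4/2 - 9*s^3/4 + 63*s^2/8 - 9*s + 27/8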